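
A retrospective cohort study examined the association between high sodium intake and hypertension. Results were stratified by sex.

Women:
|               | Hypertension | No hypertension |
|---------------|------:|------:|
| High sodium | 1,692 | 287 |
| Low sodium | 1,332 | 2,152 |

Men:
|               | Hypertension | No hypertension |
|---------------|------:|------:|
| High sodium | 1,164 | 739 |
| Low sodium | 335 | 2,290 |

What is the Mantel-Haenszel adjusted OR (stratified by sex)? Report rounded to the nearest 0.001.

10.070

OR_MH = Σ(aᵢdᵢ/nᵢ) / Σ(bᵢcᵢ/nᵢ), where nᵢ is the stratum total.
Stratum 1 (Women): n = 5463; a·d/n = 1692·2152/5463 = 666.5173; b·c/n = 287·1332/5463 = 69.9769
Stratum 2 (Men): n = 4528; a·d/n = 1164·2290/4528 = 588.6837; b·c/n = 739·335/4528 = 54.6742
OR_MH = (666.5173 + 588.6837) / (69.9769 + 54.6742) = 1255.2010 / 124.6512 = 10.06971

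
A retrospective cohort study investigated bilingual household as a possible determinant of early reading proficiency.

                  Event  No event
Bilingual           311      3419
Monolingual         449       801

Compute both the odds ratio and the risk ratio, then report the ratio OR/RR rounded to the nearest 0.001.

0.699

Cells: a = 311, b = 3419, c = 449, d = 801.
OR = (311·801)/(3419·449) = 249111/1535131 = 0.16227
Risk in exposed = 311/3730 = 0.08338; risk in unexposed = 449/1250 = 0.35920; RR = 0.23212
OR/RR = 0.16227 / 0.23212 = 0.69909
The outcome is not rare, so the OR lies further from 1 than the RR.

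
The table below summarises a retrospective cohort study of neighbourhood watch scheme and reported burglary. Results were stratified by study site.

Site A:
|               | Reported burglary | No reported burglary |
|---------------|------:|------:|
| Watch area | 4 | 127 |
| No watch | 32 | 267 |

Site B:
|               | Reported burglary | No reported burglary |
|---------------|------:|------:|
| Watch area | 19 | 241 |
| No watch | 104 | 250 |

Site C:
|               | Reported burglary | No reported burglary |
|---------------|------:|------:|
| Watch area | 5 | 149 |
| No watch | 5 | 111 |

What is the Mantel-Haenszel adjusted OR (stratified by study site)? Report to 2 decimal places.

OR_MH = Σ(aᵢdᵢ/nᵢ) / Σ(bᵢcᵢ/nᵢ), where nᵢ is the stratum total.
Stratum 1 (Site A): n = 430; a·d/n = 4·267/430 = 2.4837; b·c/n = 127·32/430 = 9.4512
Stratum 2 (Site B): n = 614; a·d/n = 19·250/614 = 7.7362; b·c/n = 241·104/614 = 40.8208
Stratum 3 (Site C): n = 270; a·d/n = 5·111/270 = 2.0556; b·c/n = 149·5/270 = 2.7593
OR_MH = (2.4837 + 7.7362 + 2.0556) / (9.4512 + 40.8208 + 2.7593) = 12.2754 / 53.0313 = 0.23148

0.23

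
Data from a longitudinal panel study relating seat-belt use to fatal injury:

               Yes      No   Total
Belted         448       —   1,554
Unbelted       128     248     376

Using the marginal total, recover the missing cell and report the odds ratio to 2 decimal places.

The missing cell is in the exposed row: 1554 − 448 = 1106.
So a = 448, b = 1106, c = 128, d = 248.
OR = (a·d)/(b·c) = (448 × 248) / (1106 × 128) = 111104 / 141568 = 0.78481

0.78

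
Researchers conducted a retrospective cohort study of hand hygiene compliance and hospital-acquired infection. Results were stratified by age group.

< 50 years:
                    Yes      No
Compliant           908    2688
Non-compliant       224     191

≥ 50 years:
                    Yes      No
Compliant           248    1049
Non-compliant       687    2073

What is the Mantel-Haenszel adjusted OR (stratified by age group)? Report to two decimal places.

OR_MH = Σ(aᵢdᵢ/nᵢ) / Σ(bᵢcᵢ/nᵢ), where nᵢ is the stratum total.
Stratum 1 (< 50 years): n = 4011; a·d/n = 908·191/4011 = 43.2381; b·c/n = 2688·224/4011 = 150.1152
Stratum 2 (≥ 50 years): n = 4057; a·d/n = 248·2073/4057 = 126.7202; b·c/n = 1049·687/4057 = 177.6345
OR_MH = (43.2381 + 126.7202) / (150.1152 + 177.6345) = 169.9583 / 327.7496 = 0.51856

0.52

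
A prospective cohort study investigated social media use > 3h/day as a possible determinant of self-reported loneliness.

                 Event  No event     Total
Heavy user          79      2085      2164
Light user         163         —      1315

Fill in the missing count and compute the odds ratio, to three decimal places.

The missing cell is in the unexposed row: 1315 − 163 = 1152.
So a = 79, b = 2085, c = 163, d = 1152.
OR = (a·d)/(b·c) = (79 × 1152) / (2085 × 163) = 91008 / 339855 = 0.26778

0.268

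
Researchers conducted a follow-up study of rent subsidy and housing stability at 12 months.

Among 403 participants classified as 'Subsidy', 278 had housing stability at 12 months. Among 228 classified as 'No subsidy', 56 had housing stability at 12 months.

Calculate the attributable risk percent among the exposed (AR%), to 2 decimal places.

From the description: a = 278, b = 125, c = 56, d = 172.
Risk in exposed = 278/403 = 0.68983; risk in unexposed = 56/228 = 0.24561.
RR = 0.68983/0.24561 = 2.80858
AR% = (RR − 1)/RR × 100 = (2.80858 − 1)/2.80858 × 100 = 64.3948%

64.39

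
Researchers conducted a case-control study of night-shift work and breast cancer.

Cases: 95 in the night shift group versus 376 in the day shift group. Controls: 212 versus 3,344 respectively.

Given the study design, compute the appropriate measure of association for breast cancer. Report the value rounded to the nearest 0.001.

From the description: a = 95, b = 212, c = 376, d = 3344.
This is a case-control study: participants were sampled on outcome status, so risks in the source population cannot be estimated directly — relative risk is not valid here. The odds ratio is the appropriate measure.
OR = (a·d)/(b·c) = (95 × 3344) / (212 × 376) = 317680 / 79712 = 3.98535

3.985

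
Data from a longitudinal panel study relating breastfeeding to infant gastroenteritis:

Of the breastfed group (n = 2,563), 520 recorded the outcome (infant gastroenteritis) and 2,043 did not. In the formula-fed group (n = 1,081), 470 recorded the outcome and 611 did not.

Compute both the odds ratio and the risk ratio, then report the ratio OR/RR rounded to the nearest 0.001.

0.709

From the description: a = 520, b = 2043, c = 470, d = 611.
OR = (520·611)/(2043·470) = 317720/960210 = 0.33089
Risk in exposed = 520/2563 = 0.20289; risk in unexposed = 470/1081 = 0.43478; RR = 0.46664
OR/RR = 0.33089 / 0.46664 = 0.70908
The outcome is not rare, so the OR lies further from 1 than the RR.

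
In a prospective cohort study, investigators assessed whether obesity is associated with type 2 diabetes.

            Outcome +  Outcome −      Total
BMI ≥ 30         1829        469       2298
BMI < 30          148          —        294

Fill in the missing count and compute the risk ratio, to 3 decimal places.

1.581

The missing cell is in the unexposed row: 294 − 148 = 146.
So a = 1829, b = 469, c = 148, d = 146.
RR = [a/(a+b)] / [c/(c+d)] = (1829/2298) / (148/294) = 0.79591/0.50340 = 1.58106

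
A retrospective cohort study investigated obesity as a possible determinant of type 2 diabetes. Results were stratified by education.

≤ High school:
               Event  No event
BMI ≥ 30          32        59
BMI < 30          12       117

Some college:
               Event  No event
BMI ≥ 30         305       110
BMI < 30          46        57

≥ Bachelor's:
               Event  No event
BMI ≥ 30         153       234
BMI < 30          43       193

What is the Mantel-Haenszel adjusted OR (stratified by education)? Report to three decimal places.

OR_MH = Σ(aᵢdᵢ/nᵢ) / Σ(bᵢcᵢ/nᵢ), where nᵢ is the stratum total.
Stratum 1 (≤ High school): n = 220; a·d/n = 32·117/220 = 17.0182; b·c/n = 59·12/220 = 3.2182
Stratum 2 (Some college): n = 518; a·d/n = 305·57/518 = 33.5618; b·c/n = 110·46/518 = 9.7683
Stratum 3 (≥ Bachelor's): n = 623; a·d/n = 153·193/623 = 47.3981; b·c/n = 234·43/623 = 16.1509
OR_MH = (17.0182 + 33.5618 + 47.3981) / (3.2182 + 9.7683 + 16.1509) = 97.9780 / 29.1374 = 3.36262

3.363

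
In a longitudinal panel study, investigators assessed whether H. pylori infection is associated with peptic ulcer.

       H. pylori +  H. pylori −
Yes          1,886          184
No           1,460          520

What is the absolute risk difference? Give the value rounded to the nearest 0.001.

0.302

Reading the table with exposure as columns: a = 1886 (H. pylori +, case), b = 1460 (H. pylori +, non-case), c = 184 (H. pylori −, case), d = 520.
Risk in exposed = 1886/3346 = 0.563658; risk in unexposed = 184/704 = 0.261364.
Risk difference = 0.563658 − 0.261364 = 0.302294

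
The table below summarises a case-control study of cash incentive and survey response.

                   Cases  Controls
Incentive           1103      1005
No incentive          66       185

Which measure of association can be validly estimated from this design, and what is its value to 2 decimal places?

Cells: a = 1103, b = 1005, c = 66, d = 185.
This is a case-control study: participants were sampled on outcome status, so risks in the source population cannot be estimated directly — relative risk is not valid here. The odds ratio is the appropriate measure.
OR = (a·d)/(b·c) = (1103 × 185) / (1005 × 66) = 204055 / 66330 = 3.07636

3.08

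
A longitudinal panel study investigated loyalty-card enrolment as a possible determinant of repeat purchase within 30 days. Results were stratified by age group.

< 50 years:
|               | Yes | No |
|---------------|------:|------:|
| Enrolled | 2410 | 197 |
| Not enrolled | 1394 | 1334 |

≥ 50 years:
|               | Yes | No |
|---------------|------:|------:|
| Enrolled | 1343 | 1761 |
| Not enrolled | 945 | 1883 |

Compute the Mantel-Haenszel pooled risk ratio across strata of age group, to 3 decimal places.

RR_MH = Σ(aᵢ·n₀ᵢ/nᵢ) / Σ(cᵢ·n₁ᵢ/nᵢ), with n₁ᵢ = aᵢ+bᵢ (exposed), n₀ᵢ = cᵢ+dᵢ (unexposed), nᵢ = n₁ᵢ+n₀ᵢ.
Stratum 1 (< 50 years): n₁ = 2607, n₀ = 2728, n = 5335; a·n₀/n = 2410·2728/5335 = 1232.3299; c·n₁/n = 1394·2607/5335 = 681.1918
Stratum 2 (≥ 50 years): n₁ = 3104, n₀ = 2828, n = 5932; a·n₀/n = 1343·2828/5932 = 640.2569; c·n₁/n = 945·3104/5932 = 494.4842
RR_MH = (1232.3299 + 640.2569) / (681.1918 + 494.4842) = 1872.5868 / 1175.6759 = 1.59277

1.593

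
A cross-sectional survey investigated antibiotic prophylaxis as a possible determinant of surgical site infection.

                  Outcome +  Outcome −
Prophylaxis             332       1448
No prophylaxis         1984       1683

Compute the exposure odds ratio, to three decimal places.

Cells: a = 332, b = 1448, c = 1984, d = 1683.
OR = (a·d)/(b·c) = (332 × 1683) / (1448 × 1984) = 558756 / 2872832 = 0.19450
Exposure is associated with lower odds of surgical site infection (OR = 0.19 < 1).

0.194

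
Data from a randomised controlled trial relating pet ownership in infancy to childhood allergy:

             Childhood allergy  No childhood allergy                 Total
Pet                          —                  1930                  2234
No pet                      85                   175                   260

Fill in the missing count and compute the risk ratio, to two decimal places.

The missing cell is in the exposed row: 2234 − 1930 = 304.
So a = 304, b = 1930, c = 85, d = 175.
RR = [a/(a+b)] / [c/(c+d)] = (304/2234) / (85/260) = 0.13608/0.32692 = 0.41624

0.42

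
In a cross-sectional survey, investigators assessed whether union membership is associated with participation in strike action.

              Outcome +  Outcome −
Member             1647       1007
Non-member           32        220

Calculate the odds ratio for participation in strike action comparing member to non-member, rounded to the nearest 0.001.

Cells: a = 1647, b = 1007, c = 32, d = 220.
OR = (a·d)/(b·c) = (1647 × 220) / (1007 × 32) = 362340 / 32224 = 11.24441
The odds of participation in strike action are about 11.24 times as high in the member group.

11.244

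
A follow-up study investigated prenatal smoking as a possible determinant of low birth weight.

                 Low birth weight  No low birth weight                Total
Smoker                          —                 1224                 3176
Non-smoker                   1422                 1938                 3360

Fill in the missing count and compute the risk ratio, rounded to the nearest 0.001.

The missing cell is in the exposed row: 3176 − 1224 = 1952.
So a = 1952, b = 1224, c = 1422, d = 1938.
RR = [a/(a+b)] / [c/(c+d)] = (1952/3176) / (1422/3360) = 0.61461/0.42321 = 1.45224

1.452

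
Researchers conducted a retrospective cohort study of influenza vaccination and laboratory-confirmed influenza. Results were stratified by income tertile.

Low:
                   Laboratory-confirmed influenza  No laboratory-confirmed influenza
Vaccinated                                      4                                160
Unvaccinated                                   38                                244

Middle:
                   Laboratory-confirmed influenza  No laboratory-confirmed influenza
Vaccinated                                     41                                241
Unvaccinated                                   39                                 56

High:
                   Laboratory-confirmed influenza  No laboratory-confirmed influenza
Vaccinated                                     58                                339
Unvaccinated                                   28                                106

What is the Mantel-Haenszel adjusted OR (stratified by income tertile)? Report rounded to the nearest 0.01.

0.35

OR_MH = Σ(aᵢdᵢ/nᵢ) / Σ(bᵢcᵢ/nᵢ), where nᵢ is the stratum total.
Stratum 1 (Low): n = 446; a·d/n = 4·244/446 = 2.1883; b·c/n = 160·38/446 = 13.6323
Stratum 2 (Middle): n = 377; a·d/n = 41·56/377 = 6.0902; b·c/n = 241·39/377 = 24.9310
Stratum 3 (High): n = 531; a·d/n = 58·106/531 = 11.5782; b·c/n = 339·28/531 = 17.8757
OR_MH = (2.1883 + 6.0902 + 11.5782) / (13.6323 + 24.9310 + 17.8757) = 19.8567 / 56.4390 = 0.35183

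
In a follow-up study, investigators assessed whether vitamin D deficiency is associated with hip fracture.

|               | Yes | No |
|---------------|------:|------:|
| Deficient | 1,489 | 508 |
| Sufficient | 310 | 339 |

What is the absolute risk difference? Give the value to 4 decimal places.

0.2680

Cells: a = 1489, b = 508, c = 310, d = 339.
Risk in exposed = 1489/1997 = 0.745618; risk in unexposed = 310/649 = 0.477658.
Risk difference = 0.745618 − 0.477658 = 0.267960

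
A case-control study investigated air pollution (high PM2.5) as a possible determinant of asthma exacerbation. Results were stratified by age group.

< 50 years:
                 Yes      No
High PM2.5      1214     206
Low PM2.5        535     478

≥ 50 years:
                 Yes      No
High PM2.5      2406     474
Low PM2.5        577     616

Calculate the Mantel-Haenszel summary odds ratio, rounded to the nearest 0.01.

5.36

OR_MH = Σ(aᵢdᵢ/nᵢ) / Σ(bᵢcᵢ/nᵢ), where nᵢ is the stratum total.
Stratum 1 (< 50 years): n = 2433; a·d/n = 1214·478/2433 = 238.5088; b·c/n = 206·535/2433 = 45.2980
Stratum 2 (≥ 50 years): n = 4073; a·d/n = 2406·616/4073 = 363.8831; b·c/n = 474·577/4073 = 67.1490
OR_MH = (238.5088 + 363.8831) / (45.2980 + 67.1490) = 602.3920 / 112.4470 = 5.35712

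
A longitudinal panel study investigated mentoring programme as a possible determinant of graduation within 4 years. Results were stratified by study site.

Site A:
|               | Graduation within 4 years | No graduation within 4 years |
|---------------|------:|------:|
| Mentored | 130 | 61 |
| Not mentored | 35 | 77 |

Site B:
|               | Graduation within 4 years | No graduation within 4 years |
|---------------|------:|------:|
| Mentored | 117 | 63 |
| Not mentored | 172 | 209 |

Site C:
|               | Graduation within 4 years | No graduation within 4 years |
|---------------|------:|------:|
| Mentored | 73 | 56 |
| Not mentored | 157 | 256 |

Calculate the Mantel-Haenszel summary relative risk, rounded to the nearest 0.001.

1.598

RR_MH = Σ(aᵢ·n₀ᵢ/nᵢ) / Σ(cᵢ·n₁ᵢ/nᵢ), with n₁ᵢ = aᵢ+bᵢ (exposed), n₀ᵢ = cᵢ+dᵢ (unexposed), nᵢ = n₁ᵢ+n₀ᵢ.
Stratum 1 (Site A): n₁ = 191, n₀ = 112, n = 303; a·n₀/n = 130·112/303 = 48.0528; c·n₁/n = 35·191/303 = 22.0627
Stratum 2 (Site B): n₁ = 180, n₀ = 381, n = 561; a·n₀/n = 117·381/561 = 79.4599; c·n₁/n = 172·180/561 = 55.1872
Stratum 3 (Site C): n₁ = 129, n₀ = 413, n = 542; a·n₀/n = 73·413/542 = 55.6255; c·n₁/n = 157·129/542 = 37.3672
RR_MH = (48.0528 + 79.4599 + 55.6255) / (22.0627 + 55.1872 + 37.3672) = 183.1382 / 114.6170 = 1.59783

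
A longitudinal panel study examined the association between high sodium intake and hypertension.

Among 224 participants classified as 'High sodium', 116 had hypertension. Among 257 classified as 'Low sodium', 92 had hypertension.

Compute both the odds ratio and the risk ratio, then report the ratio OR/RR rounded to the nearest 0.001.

From the description: a = 116, b = 108, c = 92, d = 165.
OR = (116·165)/(108·92) = 19140/9936 = 1.92633
Risk in exposed = 116/224 = 0.51786; risk in unexposed = 92/257 = 0.35798; RR = 1.44662
OR/RR = 1.92633 / 1.44662 = 1.33160
The outcome is not rare, so the OR lies further from 1 than the RR.

1.332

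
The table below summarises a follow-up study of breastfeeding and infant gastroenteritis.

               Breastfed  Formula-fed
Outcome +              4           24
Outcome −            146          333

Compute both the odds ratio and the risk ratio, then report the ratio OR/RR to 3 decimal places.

0.958

Reading the table with exposure as columns: a = 4 (Breastfed, case), b = 146 (Breastfed, non-case), c = 24 (Formula-fed, case), d = 333.
OR = (4·333)/(146·24) = 1332/3504 = 0.38014
Risk in exposed = 4/150 = 0.02667; risk in unexposed = 24/357 = 0.06723; RR = 0.39667
OR/RR = 0.38014 / 0.39667 = 0.95833
The outcome is rare in both groups, so OR ≈ RR (ratio near 1).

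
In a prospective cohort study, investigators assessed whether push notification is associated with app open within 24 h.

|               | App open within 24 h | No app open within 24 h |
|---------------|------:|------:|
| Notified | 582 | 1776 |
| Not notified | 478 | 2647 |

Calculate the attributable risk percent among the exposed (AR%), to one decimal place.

Cells: a = 582, b = 1776, c = 478, d = 2647.
Risk in exposed = 582/2358 = 0.24682; risk in unexposed = 478/3125 = 0.15296.
RR = 0.24682/0.15296 = 1.61362
AR% = (RR − 1)/RR × 100 = (1.61362 − 1)/1.61362 × 100 = 38.0275%

38.0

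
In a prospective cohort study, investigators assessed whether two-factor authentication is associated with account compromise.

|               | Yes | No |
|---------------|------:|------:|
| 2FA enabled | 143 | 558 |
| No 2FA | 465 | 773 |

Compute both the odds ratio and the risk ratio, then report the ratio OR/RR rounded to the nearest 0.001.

0.784

Cells: a = 143, b = 558, c = 465, d = 773.
OR = (143·773)/(558·465) = 110539/259470 = 0.42602
Risk in exposed = 143/701 = 0.20399; risk in unexposed = 465/1238 = 0.37561; RR = 0.54311
OR/RR = 0.42602 / 0.54311 = 0.78441
The outcome is not rare, so the OR lies further from 1 than the RR.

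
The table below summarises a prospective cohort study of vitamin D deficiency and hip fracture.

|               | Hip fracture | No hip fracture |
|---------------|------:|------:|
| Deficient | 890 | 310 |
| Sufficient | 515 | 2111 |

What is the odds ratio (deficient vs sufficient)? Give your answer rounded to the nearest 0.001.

Cells: a = 890, b = 310, c = 515, d = 2111.
OR = (a·d)/(b·c) = (890 × 2111) / (310 × 515) = 1878790 / 159650 = 11.76818
The odds of hip fracture are about 11.77 times as high in the deficient group.

11.768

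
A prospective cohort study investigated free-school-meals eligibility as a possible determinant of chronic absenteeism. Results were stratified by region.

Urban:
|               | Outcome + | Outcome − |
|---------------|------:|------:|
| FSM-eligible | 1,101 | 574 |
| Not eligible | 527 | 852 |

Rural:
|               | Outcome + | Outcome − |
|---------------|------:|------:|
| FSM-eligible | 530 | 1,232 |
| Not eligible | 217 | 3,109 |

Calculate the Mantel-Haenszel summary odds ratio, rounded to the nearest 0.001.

4.163

OR_MH = Σ(aᵢdᵢ/nᵢ) / Σ(bᵢcᵢ/nᵢ), where nᵢ is the stratum total.
Stratum 1 (Urban): n = 3054; a·d/n = 1101·852/3054 = 307.1552; b·c/n = 574·527/3054 = 99.0498
Stratum 2 (Rural): n = 5088; a·d/n = 530·3109/5088 = 323.8542; b·c/n = 1232·217/5088 = 52.5440
OR_MH = (307.1552 + 323.8542) / (99.0498 + 52.5440) = 631.0094 / 151.5938 = 4.16250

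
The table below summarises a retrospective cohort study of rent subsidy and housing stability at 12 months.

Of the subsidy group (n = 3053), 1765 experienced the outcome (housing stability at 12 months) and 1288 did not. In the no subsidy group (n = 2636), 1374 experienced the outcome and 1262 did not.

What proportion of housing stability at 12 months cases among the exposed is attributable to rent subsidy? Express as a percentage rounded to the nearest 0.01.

From the description: a = 1765, b = 1288, c = 1374, d = 1262.
Risk in exposed = 1765/3053 = 0.57812; risk in unexposed = 1374/2636 = 0.52124.
RR = 0.57812/0.52124 = 1.10911
AR% = (RR − 1)/RR × 100 = (1.10911 − 1)/1.10911 × 100 = 9.8380%

9.84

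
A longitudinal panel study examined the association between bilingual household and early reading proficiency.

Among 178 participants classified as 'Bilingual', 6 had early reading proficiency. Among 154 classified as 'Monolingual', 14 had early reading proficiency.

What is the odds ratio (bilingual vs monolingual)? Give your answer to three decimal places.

0.349

From the description: a = 6, b = 172, c = 14, d = 140.
OR = (a·d)/(b·c) = (6 × 140) / (172 × 14) = 840 / 2408 = 0.34884
Exposure is associated with lower odds of early reading proficiency (OR = 0.35 < 1).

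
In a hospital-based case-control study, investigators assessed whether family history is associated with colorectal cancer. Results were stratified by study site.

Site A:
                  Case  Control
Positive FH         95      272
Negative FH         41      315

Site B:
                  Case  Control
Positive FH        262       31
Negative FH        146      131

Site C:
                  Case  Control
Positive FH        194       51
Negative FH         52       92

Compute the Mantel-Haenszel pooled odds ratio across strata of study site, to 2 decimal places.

4.89

OR_MH = Σ(aᵢdᵢ/nᵢ) / Σ(bᵢcᵢ/nᵢ), where nᵢ is the stratum total.
Stratum 1 (Site A): n = 723; a·d/n = 95·315/723 = 41.3900; b·c/n = 272·41/723 = 15.4246
Stratum 2 (Site B): n = 570; a·d/n = 262·131/570 = 60.2140; b·c/n = 31·146/570 = 7.9404
Stratum 3 (Site C): n = 389; a·d/n = 194·92/389 = 45.8817; b·c/n = 51·52/389 = 6.8175
OR_MH = (41.3900 + 60.2140 + 45.8817) / (15.4246 + 7.9404 + 6.8175) = 147.4858 / 30.1825 = 4.88648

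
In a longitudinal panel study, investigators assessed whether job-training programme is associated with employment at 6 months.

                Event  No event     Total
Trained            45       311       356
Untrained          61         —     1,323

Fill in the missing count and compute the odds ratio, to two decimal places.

2.99

The missing cell is in the unexposed row: 1323 − 61 = 1262.
So a = 45, b = 311, c = 61, d = 1262.
OR = (a·d)/(b·c) = (45 × 1262) / (311 × 61) = 56790 / 18971 = 2.99352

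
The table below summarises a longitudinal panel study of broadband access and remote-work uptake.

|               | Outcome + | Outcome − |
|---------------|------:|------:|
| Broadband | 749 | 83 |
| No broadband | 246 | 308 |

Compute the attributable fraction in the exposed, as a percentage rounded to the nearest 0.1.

50.7

Cells: a = 749, b = 83, c = 246, d = 308.
Risk in exposed = 749/832 = 0.90024; risk in unexposed = 246/554 = 0.44404.
RR = 0.90024/0.44404 = 2.02737
AR% = (RR − 1)/RR × 100 = (2.02737 − 1)/2.02737 × 100 = 50.6750%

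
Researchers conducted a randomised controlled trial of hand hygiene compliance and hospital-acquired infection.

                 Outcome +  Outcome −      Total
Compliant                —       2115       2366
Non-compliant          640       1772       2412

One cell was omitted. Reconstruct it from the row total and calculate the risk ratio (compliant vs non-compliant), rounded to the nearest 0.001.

The missing cell is in the exposed row: 2366 − 2115 = 251.
So a = 251, b = 2115, c = 640, d = 1772.
RR = [a/(a+b)] / [c/(c+d)] = (251/2366) / (640/2412) = 0.10609/0.26534 = 0.39981

0.400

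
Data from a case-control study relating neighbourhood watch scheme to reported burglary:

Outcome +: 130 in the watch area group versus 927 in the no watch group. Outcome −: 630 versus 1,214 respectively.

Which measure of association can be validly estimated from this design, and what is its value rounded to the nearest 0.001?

From the description: a = 130, b = 630, c = 927, d = 1214.
This is a case-control study: participants were sampled on outcome status, so risks in the source population cannot be estimated directly — relative risk is not valid here. The odds ratio is the appropriate measure.
OR = (a·d)/(b·c) = (130 × 1214) / (630 × 927) = 157820 / 584010 = 0.27024

0.270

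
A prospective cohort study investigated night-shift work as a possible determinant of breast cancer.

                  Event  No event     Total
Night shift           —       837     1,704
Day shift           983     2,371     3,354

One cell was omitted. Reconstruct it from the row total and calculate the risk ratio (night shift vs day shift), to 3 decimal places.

The missing cell is in the exposed row: 1704 − 837 = 867.
So a = 867, b = 837, c = 983, d = 2371.
RR = [a/(a+b)] / [c/(c+d)] = (867/1704) / (983/3354) = 0.50880/0.29308 = 1.73604

1.736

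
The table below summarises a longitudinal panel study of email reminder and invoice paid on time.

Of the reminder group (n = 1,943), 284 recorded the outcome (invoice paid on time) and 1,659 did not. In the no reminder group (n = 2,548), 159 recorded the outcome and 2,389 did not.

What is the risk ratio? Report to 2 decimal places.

2.34

From the description: a = 284, b = 1659, c = 159, d = 2389.
Risk in exposed = 284/1943 = 0.14617; risk in unexposed = 159/2548 = 0.06240.
RR = 0.14617 / 0.06240 = 2.34233
The risk among the exposed is 2.34 times that among the unexposed.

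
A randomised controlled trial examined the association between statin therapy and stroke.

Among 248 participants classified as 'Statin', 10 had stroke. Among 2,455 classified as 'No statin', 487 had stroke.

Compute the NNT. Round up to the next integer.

Risk in treated group = 10/248 = 0.04032; risk in control = 487/2455 = 0.19837.
Absolute risk reduction = 0.19837 − 0.04032 = 0.15805
NNT = 1 / ARR = 1 / 0.15805 = 6.327 → round up → 7

7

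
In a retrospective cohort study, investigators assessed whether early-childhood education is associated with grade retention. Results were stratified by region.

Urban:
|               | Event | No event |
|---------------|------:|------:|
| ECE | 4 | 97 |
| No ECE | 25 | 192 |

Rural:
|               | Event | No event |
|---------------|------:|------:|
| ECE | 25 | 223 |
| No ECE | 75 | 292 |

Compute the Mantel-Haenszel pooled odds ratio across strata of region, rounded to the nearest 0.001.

OR_MH = Σ(aᵢdᵢ/nᵢ) / Σ(bᵢcᵢ/nᵢ), where nᵢ is the stratum total.
Stratum 1 (Urban): n = 318; a·d/n = 4·192/318 = 2.4151; b·c/n = 97·25/318 = 7.6258
Stratum 2 (Rural): n = 615; a·d/n = 25·292/615 = 11.8699; b·c/n = 223·75/615 = 27.1951
OR_MH = (2.4151 + 11.8699) / (7.6258 + 27.1951) = 14.2850 / 34.8209 = 0.41024

0.410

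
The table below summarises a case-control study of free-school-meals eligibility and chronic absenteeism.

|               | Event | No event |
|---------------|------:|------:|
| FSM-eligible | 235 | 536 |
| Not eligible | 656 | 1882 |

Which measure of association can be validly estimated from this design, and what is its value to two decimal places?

1.26

Cells: a = 235, b = 536, c = 656, d = 1882.
This is a case-control study: participants were sampled on outcome status, so risks in the source population cannot be estimated directly — relative risk is not valid here. The odds ratio is the appropriate measure.
OR = (a·d)/(b·c) = (235 × 1882) / (536 × 656) = 442270 / 351616 = 1.25782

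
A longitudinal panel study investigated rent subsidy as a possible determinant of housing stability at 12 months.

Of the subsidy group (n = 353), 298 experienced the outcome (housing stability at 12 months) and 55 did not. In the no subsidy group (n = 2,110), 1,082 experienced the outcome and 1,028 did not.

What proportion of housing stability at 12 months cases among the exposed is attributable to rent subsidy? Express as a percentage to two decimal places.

From the description: a = 298, b = 55, c = 1082, d = 1028.
Risk in exposed = 298/353 = 0.84419; risk in unexposed = 1082/2110 = 0.51280.
RR = 0.84419/0.51280 = 1.64625
AR% = (RR − 1)/RR × 100 = (1.64625 − 1)/1.64625 × 100 = 39.2560%

39.26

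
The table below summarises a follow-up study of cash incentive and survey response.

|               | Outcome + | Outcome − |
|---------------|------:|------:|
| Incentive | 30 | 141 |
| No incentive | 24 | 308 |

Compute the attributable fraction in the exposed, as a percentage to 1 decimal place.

58.8

Cells: a = 30, b = 141, c = 24, d = 308.
Risk in exposed = 30/171 = 0.17544; risk in unexposed = 24/332 = 0.07229.
RR = 0.17544/0.07229 = 2.42690
AR% = (RR − 1)/RR × 100 = (2.42690 − 1)/2.42690 × 100 = 58.7952%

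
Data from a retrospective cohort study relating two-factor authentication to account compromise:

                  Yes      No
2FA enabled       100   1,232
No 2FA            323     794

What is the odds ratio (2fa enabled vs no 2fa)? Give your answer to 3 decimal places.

0.200

Cells: a = 100, b = 1232, c = 323, d = 794.
OR = (a·d)/(b·c) = (100 × 794) / (1232 × 323) = 79400 / 397936 = 0.19953
Exposure is associated with lower odds of account compromise (OR = 0.20 < 1).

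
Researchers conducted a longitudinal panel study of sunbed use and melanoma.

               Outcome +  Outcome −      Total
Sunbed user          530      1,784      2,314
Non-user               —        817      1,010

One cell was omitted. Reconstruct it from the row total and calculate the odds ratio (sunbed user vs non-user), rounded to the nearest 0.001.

The missing cell is in the unexposed row: 1010 − 817 = 193.
So a = 530, b = 1784, c = 193, d = 817.
OR = (a·d)/(b·c) = (530 × 817) / (1784 × 193) = 433010 / 344312 = 1.25761

1.258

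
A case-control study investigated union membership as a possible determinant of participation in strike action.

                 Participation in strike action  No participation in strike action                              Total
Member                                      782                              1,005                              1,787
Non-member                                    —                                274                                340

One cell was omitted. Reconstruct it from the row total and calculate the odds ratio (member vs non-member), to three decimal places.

3.230

The missing cell is in the unexposed row: 340 − 274 = 66.
So a = 782, b = 1005, c = 66, d = 274.
OR = (a·d)/(b·c) = (782 × 274) / (1005 × 66) = 214268 / 66330 = 3.23033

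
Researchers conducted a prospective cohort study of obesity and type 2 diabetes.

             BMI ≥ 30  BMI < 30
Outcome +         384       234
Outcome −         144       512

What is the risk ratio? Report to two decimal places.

2.32

Reading the table with exposure as columns: a = 384 (BMI ≥ 30, case), b = 144 (BMI ≥ 30, non-case), c = 234 (BMI < 30, case), d = 512.
Risk in exposed = 384/528 = 0.72727; risk in unexposed = 234/746 = 0.31367.
RR = 0.72727 / 0.31367 = 2.31857
The risk among the exposed is 2.32 times that among the unexposed.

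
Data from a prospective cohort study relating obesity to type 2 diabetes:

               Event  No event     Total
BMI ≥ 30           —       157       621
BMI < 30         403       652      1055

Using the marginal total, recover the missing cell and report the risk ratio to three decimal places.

1.956

The missing cell is in the exposed row: 621 − 157 = 464.
So a = 464, b = 157, c = 403, d = 652.
RR = [a/(a+b)] / [c/(c+d)] = (464/621) / (403/1055) = 0.74718/0.38199 = 1.95602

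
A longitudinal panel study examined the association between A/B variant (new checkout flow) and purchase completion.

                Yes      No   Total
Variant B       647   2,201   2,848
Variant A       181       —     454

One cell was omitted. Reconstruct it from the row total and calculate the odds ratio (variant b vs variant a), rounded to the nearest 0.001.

The missing cell is in the unexposed row: 454 − 181 = 273.
So a = 647, b = 2201, c = 181, d = 273.
OR = (a·d)/(b·c) = (647 × 273) / (2201 × 181) = 176631 / 398381 = 0.44337

0.443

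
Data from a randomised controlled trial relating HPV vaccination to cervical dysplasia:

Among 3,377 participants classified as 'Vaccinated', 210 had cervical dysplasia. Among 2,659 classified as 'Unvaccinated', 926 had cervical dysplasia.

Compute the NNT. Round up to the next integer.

Risk in treated group = 210/3377 = 0.06219; risk in control = 926/2659 = 0.34825.
Absolute risk reduction = 0.34825 − 0.06219 = 0.28607
NNT = 1 / ARR = 1 / 0.28607 = 3.496 → round up → 4

4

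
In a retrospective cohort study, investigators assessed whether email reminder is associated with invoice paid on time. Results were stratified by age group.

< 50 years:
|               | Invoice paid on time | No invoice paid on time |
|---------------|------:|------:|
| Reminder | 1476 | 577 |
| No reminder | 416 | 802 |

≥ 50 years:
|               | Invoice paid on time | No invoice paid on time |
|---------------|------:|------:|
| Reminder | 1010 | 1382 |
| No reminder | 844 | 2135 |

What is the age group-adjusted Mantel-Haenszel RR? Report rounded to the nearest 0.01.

RR_MH = Σ(aᵢ·n₀ᵢ/nᵢ) / Σ(cᵢ·n₁ᵢ/nᵢ), with n₁ᵢ = aᵢ+bᵢ (exposed), n₀ᵢ = cᵢ+dᵢ (unexposed), nᵢ = n₁ᵢ+n₀ᵢ.
Stratum 1 (< 50 years): n₁ = 2053, n₀ = 1218, n = 3271; a·n₀/n = 1476·1218/3271 = 549.6081; c·n₁/n = 416·2053/3271 = 261.0969
Stratum 2 (≥ 50 years): n₁ = 2392, n₀ = 2979, n = 5371; a·n₀/n = 1010·2979/5371 = 560.1918; c·n₁/n = 844·2392/5371 = 375.8794
RR_MH = (549.6081 + 560.1918) / (261.0969 + 375.8794) = 1109.7998 / 636.9763 = 1.74229

1.74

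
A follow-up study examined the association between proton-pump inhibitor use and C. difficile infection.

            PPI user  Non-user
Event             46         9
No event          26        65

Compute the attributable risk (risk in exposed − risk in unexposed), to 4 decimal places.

0.5173

Reading the table with exposure as columns: a = 46 (PPI user, case), b = 26 (PPI user, non-case), c = 9 (Non-user, case), d = 65.
Risk in exposed = 46/72 = 0.638889; risk in unexposed = 9/74 = 0.121622.
Risk difference = 0.638889 − 0.121622 = 0.517267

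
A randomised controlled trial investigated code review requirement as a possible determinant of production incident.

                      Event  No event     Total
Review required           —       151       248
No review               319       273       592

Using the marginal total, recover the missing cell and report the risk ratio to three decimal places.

0.726

The missing cell is in the exposed row: 248 − 151 = 97.
So a = 97, b = 151, c = 319, d = 273.
RR = [a/(a+b)] / [c/(c+d)] = (97/248) / (319/592) = 0.39113/0.53885 = 0.72586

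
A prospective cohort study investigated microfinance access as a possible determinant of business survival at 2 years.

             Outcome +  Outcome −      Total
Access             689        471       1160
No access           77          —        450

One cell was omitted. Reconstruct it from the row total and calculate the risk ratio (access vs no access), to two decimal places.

3.47

The missing cell is in the unexposed row: 450 − 77 = 373.
So a = 689, b = 471, c = 77, d = 373.
RR = [a/(a+b)] / [c/(c+d)] = (689/1160) / (77/450) = 0.59397/0.17111 = 3.47123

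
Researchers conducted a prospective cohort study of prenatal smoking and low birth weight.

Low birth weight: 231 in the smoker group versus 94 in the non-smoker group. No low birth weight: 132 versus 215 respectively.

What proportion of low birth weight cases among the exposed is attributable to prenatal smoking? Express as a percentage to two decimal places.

52.20

From the description: a = 231, b = 132, c = 94, d = 215.
Risk in exposed = 231/363 = 0.63636; risk in unexposed = 94/309 = 0.30421.
RR = 0.63636/0.30421 = 2.09188
AR% = (RR − 1)/RR × 100 = (2.09188 − 1)/2.09188 × 100 = 52.1960%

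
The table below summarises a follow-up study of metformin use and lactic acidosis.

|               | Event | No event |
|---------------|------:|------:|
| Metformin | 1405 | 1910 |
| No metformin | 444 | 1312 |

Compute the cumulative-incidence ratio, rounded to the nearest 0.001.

Cells: a = 1405, b = 1910, c = 444, d = 1312.
Risk in exposed = 1405/3315 = 0.42383; risk in unexposed = 444/1756 = 0.25285.
RR = 0.42383 / 0.25285 = 1.67623
The risk among the exposed is 1.68 times that among the unexposed.

1.676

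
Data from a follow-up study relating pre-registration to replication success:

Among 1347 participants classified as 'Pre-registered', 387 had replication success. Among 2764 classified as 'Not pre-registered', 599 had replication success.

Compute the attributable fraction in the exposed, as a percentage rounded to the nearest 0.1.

From the description: a = 387, b = 960, c = 599, d = 2165.
Risk in exposed = 387/1347 = 0.28731; risk in unexposed = 599/2764 = 0.21671.
RR = 0.28731/0.21671 = 1.32573
AR% = (RR − 1)/RR × 100 = (1.32573 − 1)/1.32573 × 100 = 24.5698%

24.6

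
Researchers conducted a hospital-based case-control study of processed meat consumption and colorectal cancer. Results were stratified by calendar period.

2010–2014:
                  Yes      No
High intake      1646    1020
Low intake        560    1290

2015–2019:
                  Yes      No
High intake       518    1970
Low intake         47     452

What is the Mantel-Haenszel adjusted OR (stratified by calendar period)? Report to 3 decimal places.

3.483

OR_MH = Σ(aᵢdᵢ/nᵢ) / Σ(bᵢcᵢ/nᵢ), where nᵢ is the stratum total.
Stratum 1 (2010–2014): n = 4516; a·d/n = 1646·1290/4516 = 470.1816; b·c/n = 1020·560/4516 = 126.4836
Stratum 2 (2015–2019): n = 2987; a·d/n = 518·452/2987 = 78.3850; b·c/n = 1970·47/2987 = 30.9977
OR_MH = (470.1816 + 78.3850) / (126.4836 + 30.9977) = 548.5666 / 157.4813 = 3.48338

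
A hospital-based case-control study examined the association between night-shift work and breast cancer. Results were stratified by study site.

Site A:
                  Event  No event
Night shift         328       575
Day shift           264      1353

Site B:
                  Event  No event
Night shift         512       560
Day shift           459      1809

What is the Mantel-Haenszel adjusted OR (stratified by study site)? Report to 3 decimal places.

OR_MH = Σ(aᵢdᵢ/nᵢ) / Σ(bᵢcᵢ/nᵢ), where nᵢ is the stratum total.
Stratum 1 (Site A): n = 2520; a·d/n = 328·1353/2520 = 176.1048; b·c/n = 575·264/2520 = 60.2381
Stratum 2 (Site B): n = 3340; a·d/n = 512·1809/3340 = 277.3078; b·c/n = 560·459/3340 = 76.9581
OR_MH = (176.1048 + 277.3078) / (60.2381 + 76.9581) = 453.4125 / 137.1962 = 3.30485

3.305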